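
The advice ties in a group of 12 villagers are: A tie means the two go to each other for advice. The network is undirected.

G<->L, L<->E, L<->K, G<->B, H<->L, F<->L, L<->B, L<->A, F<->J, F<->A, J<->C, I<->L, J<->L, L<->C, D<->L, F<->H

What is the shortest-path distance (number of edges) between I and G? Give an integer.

One shortest route is I – L – G, which uses 2 edges, and I and G are not directly tied, so nothing shorter exists. So d(I,G) = 2.

2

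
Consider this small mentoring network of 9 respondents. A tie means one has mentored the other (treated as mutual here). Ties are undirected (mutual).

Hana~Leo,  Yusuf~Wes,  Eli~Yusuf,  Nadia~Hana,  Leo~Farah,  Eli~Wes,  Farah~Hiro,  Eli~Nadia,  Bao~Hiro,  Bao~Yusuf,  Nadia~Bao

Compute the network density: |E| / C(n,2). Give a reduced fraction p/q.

There are 11 edges and 9 nodes, so the maximum possible is C(9,2) = 36.
Density = 11/36.

11/36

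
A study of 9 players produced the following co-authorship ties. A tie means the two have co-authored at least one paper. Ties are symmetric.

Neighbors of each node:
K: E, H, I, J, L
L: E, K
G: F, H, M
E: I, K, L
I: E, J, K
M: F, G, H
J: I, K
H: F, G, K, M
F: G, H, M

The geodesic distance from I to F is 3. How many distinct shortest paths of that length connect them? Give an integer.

1

The shortest distance is 3, and the only length-3 path is I–K–H–F. So there is exactly 1 shortest path.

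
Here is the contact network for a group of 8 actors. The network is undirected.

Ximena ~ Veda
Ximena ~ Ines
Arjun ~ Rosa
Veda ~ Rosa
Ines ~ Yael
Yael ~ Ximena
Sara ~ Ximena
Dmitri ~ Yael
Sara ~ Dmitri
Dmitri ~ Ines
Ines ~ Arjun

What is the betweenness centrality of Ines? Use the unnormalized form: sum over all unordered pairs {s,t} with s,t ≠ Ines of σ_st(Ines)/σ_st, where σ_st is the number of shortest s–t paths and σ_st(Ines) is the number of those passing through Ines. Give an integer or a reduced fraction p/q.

Pairs whose geodesics pass through Ines — Dmitri–Ximena: 1/3; Dmitri–Veda: 1/3; Dmitri–Rosa: 1; Dmitri–Arjun: 1; Sara–Arjun: 2/2; Ximena–Arjun: 1; Rosa–Yael: 1/2; Arjun–Yael: 1.
All other pairs contribute 0.
Summing the contributions gives betweenness(Ines) = 37/6.

37/6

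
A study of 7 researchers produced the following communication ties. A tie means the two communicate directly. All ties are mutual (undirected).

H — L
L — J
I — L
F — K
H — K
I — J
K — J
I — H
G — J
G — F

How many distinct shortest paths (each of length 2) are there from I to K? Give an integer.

2

The shortest distance is 2. The length-2 paths are: I–J–K; I–H–K.
That gives 2 distinct shortest paths.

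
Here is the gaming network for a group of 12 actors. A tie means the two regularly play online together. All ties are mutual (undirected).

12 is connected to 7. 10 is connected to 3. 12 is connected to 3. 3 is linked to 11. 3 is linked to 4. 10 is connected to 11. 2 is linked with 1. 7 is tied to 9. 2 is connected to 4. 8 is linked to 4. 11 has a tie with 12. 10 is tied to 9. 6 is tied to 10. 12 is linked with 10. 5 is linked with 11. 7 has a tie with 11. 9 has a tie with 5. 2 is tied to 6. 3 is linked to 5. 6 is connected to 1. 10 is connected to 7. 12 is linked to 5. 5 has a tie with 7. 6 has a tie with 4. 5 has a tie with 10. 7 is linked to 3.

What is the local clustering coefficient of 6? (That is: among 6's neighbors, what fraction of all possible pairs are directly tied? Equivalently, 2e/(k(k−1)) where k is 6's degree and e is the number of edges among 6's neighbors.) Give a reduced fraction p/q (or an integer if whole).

6's neighbors: 1, 2, 4, and 10 (k = 4).
Possible neighbor pairs: C(4,2) = 6. Edges among them: 1–2, 2–4 → e = 2.
Clustering(6) = 2/6 = 1/3.

1/3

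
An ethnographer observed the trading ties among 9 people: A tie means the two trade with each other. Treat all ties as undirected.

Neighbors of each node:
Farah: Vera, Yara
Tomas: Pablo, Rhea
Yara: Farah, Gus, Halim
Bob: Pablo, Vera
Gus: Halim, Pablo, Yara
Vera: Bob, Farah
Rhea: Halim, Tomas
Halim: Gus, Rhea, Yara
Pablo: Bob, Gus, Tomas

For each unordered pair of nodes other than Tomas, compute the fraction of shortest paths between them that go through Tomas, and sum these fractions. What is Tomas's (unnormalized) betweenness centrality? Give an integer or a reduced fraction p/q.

5/2

Pairs whose geodesics pass through Tomas — Vera–Rhea: 1/2; Bob–Rhea: 1; Pablo–Rhea: 1.
All other pairs contribute 0.
Summing the contributions gives betweenness(Tomas) = 5/2.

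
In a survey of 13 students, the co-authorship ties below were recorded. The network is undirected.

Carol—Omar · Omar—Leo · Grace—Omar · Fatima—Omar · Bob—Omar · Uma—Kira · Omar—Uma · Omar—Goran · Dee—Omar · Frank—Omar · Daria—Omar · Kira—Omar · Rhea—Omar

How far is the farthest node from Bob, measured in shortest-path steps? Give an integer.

2

Distances from Bob: Carol:2, Daria:2, Dee:2, Fatima:2, Frank:2, Goran:2, Grace:2, Kira:2, Leo:2, Omar:1, Rhea:2, Uma:2.
The largest is 2 (to Frank, Uma, Fatima, Goran, Daria, Dee, Rhea, Grace, Carol, Kira, and Leo), so the eccentricity of Bob is 2.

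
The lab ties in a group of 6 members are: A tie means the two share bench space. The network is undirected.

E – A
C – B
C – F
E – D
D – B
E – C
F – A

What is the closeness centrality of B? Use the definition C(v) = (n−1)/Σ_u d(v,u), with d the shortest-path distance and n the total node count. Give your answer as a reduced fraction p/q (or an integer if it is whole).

5/9

Distances from B: A:3, C:1, D:1, E:2, F:2. Sum = 9.
n = 6, so closeness = 5/9.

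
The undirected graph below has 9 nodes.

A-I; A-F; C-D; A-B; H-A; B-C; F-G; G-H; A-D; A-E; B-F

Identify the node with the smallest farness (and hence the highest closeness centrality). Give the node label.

Farness (sum of distances to all others) for each node — A:10, B:13, C:18, D:15, E:17, F:13, G:18, H:15, I:17.
The smallest farness is 10, for A, so A has the highest closeness.

A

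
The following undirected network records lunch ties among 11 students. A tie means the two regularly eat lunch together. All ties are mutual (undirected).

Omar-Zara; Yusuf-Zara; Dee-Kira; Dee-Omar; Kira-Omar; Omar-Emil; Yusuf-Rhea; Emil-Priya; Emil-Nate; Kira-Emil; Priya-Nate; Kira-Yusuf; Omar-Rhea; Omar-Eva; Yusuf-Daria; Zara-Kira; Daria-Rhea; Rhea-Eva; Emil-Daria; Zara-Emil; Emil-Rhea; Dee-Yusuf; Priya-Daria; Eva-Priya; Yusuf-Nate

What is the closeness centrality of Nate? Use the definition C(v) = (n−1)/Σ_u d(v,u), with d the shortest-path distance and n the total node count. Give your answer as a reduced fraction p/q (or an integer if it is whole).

Distances from Nate: Daria:2, Dee:2, Emil:1, Eva:2, Kira:2, Omar:2, Priya:1, Rhea:2, Yusuf:1, Zara:2. Sum = 17.
n = 11, so closeness = 10/17.

10/17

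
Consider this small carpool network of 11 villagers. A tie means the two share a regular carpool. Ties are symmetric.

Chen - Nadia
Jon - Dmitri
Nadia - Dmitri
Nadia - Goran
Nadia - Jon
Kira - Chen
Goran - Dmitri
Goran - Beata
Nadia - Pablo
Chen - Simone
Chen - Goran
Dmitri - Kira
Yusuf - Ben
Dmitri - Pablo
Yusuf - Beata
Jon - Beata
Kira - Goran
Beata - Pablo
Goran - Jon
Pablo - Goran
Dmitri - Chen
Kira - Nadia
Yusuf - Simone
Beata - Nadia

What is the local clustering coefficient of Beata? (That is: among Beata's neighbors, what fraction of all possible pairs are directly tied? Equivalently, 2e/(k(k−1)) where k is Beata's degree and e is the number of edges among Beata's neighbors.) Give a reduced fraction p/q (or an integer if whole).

1/2

Beata's neighbors: Goran, Jon, Nadia, Pablo, and Yusuf (k = 5).
Possible neighbor pairs: C(5,2) = 10. Edges among them: Goran–Jon, Goran–Nadia, Goran–Pablo, Jon–Nadia, Nadia–Pablo → e = 5.
Clustering(Beata) = 5/10 = 1/2.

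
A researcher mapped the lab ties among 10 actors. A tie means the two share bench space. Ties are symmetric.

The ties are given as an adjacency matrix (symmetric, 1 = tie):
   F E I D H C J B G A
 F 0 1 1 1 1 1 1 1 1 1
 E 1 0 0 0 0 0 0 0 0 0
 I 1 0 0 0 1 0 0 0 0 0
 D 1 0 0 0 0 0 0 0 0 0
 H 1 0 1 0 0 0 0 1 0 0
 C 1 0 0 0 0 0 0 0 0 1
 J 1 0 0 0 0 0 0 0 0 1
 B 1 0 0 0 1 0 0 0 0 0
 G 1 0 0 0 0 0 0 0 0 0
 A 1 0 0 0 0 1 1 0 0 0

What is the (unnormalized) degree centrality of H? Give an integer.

3

H is directly tied to B, F, and I. That is 3 neighbors, so the degree of H is 3.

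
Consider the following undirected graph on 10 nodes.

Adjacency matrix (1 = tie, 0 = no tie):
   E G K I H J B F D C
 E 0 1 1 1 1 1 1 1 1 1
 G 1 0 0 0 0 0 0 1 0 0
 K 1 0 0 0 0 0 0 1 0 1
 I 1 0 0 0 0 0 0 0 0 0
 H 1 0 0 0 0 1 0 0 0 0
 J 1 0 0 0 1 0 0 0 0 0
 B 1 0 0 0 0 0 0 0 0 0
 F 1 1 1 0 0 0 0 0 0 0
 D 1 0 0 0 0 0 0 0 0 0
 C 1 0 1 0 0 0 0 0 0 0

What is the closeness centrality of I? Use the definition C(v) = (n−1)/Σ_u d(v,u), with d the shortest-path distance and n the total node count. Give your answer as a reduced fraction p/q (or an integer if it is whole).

Distances from I: B:2, C:2, D:2, E:1, F:2, G:2, H:2, J:2, K:2. Sum = 17.
n = 10, so closeness = 9/17.

9/17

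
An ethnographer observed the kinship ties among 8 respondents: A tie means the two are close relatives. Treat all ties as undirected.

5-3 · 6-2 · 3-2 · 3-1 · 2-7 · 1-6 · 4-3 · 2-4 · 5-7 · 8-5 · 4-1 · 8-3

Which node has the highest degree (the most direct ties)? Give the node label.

3

Degrees — 1:3, 2:4, 3:5, 4:3, 5:3, 6:2, 7:2, 8:2.
The maximum is 5, attained only by 3.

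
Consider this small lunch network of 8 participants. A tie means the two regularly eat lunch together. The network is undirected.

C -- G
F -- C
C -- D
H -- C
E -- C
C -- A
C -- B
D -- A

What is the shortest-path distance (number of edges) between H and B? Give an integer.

2

One shortest route is H – C – B, which uses 2 edges, and H and B are not directly tied, so nothing shorter exists. So d(H,B) = 2.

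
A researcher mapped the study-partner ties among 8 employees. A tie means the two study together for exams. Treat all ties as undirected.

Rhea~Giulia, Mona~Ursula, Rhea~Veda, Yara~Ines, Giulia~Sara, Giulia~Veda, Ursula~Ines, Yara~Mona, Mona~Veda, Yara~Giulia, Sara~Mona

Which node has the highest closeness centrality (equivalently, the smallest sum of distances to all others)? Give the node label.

Farness (sum of distances to all others) for each node — Giulia:11, Ines:15, Mona:10, Rhea:14, Sara:13, Ursula:14, Veda:12, Yara:11.
The smallest farness is 10, for Mona, so Mona has the highest closeness.

Mona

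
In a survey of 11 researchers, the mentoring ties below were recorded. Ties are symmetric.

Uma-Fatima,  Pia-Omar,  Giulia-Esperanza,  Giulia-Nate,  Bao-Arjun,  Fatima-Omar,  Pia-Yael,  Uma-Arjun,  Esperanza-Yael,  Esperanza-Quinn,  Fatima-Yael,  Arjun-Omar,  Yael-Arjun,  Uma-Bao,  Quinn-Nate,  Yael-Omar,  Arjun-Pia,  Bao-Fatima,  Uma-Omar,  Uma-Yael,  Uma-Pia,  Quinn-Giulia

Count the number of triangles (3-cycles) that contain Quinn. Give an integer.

2

Quinn's neighbors: Esperanza, Giulia, and Nate.
Neighbor pairs that are themselves tied: Quinn–Esperanza–Giulia; Quinn–Giulia–Nate. Each forms one triangle with Quinn, for 2 in total.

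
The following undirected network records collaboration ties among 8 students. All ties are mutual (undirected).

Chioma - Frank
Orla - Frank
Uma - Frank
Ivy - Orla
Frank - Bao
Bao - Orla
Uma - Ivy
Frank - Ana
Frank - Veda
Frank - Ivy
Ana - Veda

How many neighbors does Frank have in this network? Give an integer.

Frank is directly tied to Ana, Bao, Chioma, Ivy, Orla, Uma, and Veda. That is 7 neighbors, so the degree of Frank is 7.

7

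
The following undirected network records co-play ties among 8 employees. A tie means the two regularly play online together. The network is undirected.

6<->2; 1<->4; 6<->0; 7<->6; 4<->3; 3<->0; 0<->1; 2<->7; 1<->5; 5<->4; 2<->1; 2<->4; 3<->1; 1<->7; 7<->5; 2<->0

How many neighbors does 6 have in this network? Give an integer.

3

6 is directly tied to 0, 2, and 7. That is 3 neighbors, so the degree of 6 is 3.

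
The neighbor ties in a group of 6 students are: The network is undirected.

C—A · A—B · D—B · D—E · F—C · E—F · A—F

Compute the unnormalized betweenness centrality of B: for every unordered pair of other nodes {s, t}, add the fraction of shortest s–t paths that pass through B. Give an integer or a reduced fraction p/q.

Pairs whose geodesics pass through B — D–A: 1; D–C: 1/2.
All other pairs contribute 0.
Summing the contributions gives betweenness(B) = 3/2.

3/2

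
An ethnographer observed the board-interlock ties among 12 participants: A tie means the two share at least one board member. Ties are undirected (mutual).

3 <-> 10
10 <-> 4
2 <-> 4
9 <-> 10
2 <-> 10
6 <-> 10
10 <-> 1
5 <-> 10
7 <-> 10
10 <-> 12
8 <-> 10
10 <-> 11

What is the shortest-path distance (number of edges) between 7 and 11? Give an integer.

2

One shortest route is 7 – 10 – 11, which uses 2 edges, and 7 and 11 are not directly tied, so nothing shorter exists. So d(7,11) = 2.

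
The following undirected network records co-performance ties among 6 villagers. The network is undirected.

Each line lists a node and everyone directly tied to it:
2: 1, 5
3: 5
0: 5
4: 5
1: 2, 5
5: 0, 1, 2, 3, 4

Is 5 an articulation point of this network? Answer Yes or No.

Yes

Removing 5 leaves {4} with no path to {0}, so the network splits into 4 components. 5 is a cut vertex.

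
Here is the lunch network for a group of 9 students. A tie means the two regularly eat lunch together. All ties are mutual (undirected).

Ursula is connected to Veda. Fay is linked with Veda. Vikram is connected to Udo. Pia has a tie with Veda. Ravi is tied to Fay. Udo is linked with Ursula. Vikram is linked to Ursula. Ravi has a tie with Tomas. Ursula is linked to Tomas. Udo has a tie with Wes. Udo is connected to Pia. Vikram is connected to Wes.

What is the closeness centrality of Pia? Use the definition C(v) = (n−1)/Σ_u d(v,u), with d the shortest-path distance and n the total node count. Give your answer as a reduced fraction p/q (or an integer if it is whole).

1/2

Distances from Pia: Fay:2, Ravi:3, Tomas:3, Udo:1, Ursula:2, Veda:1, Vikram:2, Wes:2. Sum = 16.
n = 9, so closeness = 8/16 = 1/2.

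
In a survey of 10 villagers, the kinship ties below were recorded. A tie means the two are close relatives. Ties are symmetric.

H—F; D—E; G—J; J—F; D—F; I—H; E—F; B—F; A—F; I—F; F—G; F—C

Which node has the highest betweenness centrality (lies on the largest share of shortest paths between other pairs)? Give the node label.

Unnormalized betweenness of each node: A:0, B:0, C:0, D:0, E:0, F:33, G:0, H:0, I:0, J:0.
F has the largest value, 33, making it the main broker — the node through which the most shortest paths run.

F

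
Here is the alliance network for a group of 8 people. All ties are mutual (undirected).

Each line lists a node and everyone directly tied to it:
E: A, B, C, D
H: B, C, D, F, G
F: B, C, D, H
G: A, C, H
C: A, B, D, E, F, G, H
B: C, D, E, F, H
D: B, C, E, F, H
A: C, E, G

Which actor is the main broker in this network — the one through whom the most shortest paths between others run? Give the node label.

Unnormalized betweenness of each node: A:1/2, B:2/3, C:31/6, D:2/3, E:1, F:0, G:1/2, H:3/2.
C has the largest value, 31/6, making it the main broker — the node through which the most shortest paths run.

C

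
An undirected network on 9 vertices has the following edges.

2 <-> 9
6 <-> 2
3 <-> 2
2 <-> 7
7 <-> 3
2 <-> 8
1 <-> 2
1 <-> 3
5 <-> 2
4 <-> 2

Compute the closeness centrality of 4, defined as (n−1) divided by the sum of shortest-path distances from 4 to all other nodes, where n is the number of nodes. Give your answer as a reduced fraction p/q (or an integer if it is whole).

Distances from 4: 1:2, 2:1, 3:2, 5:2, 6:2, 7:2, 8:2, 9:2. Sum = 15.
n = 9, so closeness = 8/15.

8/15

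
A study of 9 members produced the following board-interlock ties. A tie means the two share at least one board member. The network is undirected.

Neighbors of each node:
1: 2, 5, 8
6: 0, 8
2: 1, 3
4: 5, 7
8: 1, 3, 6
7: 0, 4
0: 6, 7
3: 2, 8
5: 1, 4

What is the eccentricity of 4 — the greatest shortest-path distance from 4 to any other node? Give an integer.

4

Distances from 4: 0:2, 1:2, 2:3, 3:4, 5:1, 6:3, 7:1, 8:3.
The largest is 4 (to 3), so the eccentricity of 4 is 4.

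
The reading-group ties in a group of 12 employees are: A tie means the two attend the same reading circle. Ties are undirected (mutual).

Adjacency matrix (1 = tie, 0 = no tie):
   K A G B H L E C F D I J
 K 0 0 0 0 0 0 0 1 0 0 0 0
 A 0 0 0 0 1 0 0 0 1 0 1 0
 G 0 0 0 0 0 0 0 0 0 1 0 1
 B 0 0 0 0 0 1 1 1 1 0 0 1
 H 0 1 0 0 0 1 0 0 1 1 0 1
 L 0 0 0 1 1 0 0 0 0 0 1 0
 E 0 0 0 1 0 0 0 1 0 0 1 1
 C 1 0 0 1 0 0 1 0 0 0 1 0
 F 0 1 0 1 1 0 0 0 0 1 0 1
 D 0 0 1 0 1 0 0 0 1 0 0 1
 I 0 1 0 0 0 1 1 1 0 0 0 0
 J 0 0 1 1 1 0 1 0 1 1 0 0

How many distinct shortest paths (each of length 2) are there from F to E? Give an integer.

2

The shortest distance is 2. The length-2 paths are: F–J–E; F–B–E.
That gives 2 distinct shortest paths.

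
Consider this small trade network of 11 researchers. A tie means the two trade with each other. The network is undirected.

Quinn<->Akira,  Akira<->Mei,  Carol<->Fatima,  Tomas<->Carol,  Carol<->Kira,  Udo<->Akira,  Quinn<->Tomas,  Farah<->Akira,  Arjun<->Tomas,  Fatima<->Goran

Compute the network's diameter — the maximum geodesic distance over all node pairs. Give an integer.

6

Eccentricity of each node (its greatest distance to any other): Akira:5, Arjun:4, Carol:4, Farah:6, Fatima:5, Goran:6, Kira:5, Mei:6, Quinn:4, Tomas:3, Udo:6.
The maximum eccentricity is 6, realized for instance by the pair Goran–Udo via Goran – Fatima – Carol – Tomas – Quinn – Akira – Udo. So the diameter is 6.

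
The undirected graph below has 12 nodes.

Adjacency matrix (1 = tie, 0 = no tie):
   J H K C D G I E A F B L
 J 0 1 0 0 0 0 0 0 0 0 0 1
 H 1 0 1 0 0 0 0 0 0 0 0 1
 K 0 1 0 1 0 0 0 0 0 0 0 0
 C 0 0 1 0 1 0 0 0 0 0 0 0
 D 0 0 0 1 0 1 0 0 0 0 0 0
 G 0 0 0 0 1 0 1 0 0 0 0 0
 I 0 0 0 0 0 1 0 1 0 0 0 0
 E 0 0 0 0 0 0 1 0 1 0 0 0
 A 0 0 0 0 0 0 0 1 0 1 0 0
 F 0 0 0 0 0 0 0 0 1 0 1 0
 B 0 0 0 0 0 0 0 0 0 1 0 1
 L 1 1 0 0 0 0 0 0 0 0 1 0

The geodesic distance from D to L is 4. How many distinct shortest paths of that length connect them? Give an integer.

1

The shortest distance is 4, and the only length-4 path is D–C–K–H–L. So there is exactly 1 shortest path.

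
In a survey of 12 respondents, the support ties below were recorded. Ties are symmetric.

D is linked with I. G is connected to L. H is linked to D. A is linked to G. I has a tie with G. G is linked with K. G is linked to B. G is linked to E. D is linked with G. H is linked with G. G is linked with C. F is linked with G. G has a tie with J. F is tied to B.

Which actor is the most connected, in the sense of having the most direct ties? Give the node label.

G

Degrees — A:1, B:2, C:1, D:3, E:1, F:2, G:11, H:2, I:2, J:1, K:1, L:1.
The maximum is 11, attained only by G.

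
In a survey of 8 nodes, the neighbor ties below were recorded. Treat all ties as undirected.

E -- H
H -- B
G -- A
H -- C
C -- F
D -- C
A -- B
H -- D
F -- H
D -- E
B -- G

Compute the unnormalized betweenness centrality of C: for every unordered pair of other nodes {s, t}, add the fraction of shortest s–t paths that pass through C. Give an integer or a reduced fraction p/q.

1/2

Pairs whose geodesics pass through C — F–D: 1/2.
All other pairs contribute 0.
Summing the contributions gives betweenness(C) = 1/2.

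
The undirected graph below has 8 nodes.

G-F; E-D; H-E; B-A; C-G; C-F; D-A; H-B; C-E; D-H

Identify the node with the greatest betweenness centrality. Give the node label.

Unnormalized betweenness of each node: A:1/2, B:1/2, C:10, D:9/2, E:12, F:0, G:0, H:9/2.
E has the largest value, 12, making it the main broker — the node through which the most shortest paths run.

E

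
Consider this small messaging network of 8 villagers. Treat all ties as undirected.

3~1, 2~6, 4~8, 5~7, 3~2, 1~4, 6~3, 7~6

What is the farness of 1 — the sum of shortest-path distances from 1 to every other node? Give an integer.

15

Distances from 1: 2:2, 3:1, 4:1, 5:4, 6:2, 7:3, 8:2.
Sum = 2 + 1 + 1 + 4 + 2 + 3 + 2 = 15.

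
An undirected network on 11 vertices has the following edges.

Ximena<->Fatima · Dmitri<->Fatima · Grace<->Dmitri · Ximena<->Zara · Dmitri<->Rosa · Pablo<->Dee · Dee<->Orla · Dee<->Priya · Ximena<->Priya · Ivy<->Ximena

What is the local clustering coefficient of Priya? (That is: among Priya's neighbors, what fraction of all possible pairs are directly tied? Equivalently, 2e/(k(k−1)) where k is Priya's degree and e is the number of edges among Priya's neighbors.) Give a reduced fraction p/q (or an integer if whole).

0

Priya's neighbors: Dee and Ximena (k = 2).
Possible neighbor pairs: C(2,2) = 1. Edges among them: none → e = 0.
Clustering(Priya) = 0/1.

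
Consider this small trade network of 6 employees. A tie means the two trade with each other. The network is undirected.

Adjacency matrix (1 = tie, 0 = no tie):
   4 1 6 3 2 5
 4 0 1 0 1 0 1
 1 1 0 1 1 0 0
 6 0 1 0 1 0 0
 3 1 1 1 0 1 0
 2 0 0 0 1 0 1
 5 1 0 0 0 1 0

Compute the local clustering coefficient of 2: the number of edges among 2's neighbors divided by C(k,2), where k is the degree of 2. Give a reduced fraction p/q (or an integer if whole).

2's neighbors: 3 and 5 (k = 2).
Possible neighbor pairs: C(2,2) = 1. Edges among them: none → e = 0.
Clustering(2) = 0/1.

0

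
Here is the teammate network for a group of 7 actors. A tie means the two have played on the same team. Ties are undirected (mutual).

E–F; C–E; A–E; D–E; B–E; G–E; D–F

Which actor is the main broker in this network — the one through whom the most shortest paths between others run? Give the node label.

E

Unnormalized betweenness of each node: A:0, B:0, C:0, D:0, E:14, F:0, G:0.
E has the largest value, 14, making it the main broker — the node through which the most shortest paths run.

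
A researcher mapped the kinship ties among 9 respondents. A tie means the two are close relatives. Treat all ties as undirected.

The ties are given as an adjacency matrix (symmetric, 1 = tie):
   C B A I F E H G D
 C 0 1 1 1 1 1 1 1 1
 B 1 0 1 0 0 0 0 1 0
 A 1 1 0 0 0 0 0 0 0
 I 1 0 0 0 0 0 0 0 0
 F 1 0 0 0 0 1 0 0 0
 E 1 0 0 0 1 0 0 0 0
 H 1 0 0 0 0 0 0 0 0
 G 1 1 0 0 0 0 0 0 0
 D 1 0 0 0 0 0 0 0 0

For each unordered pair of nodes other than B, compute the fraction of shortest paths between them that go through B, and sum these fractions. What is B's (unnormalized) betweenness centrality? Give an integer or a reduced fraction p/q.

Pairs whose geodesics pass through B — A–G: 1/2.
All other pairs contribute 0.
Summing the contributions gives betweenness(B) = 1/2.

1/2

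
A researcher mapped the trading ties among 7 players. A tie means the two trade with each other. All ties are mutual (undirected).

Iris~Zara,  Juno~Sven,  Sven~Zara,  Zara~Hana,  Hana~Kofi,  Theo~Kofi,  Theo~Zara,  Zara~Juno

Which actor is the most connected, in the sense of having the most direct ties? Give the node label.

Degrees — Hana:2, Iris:1, Juno:2, Kofi:2, Sven:2, Theo:2, Zara:5.
The maximum is 5, attained only by Zara.

Zara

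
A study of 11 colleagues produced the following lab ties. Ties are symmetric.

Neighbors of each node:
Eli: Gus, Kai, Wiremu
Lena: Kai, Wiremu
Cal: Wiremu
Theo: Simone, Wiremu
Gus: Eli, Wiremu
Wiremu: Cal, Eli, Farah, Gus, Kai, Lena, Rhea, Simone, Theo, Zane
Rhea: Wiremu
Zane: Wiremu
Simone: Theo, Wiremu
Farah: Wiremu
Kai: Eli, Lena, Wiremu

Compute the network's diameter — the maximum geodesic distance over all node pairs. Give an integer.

Eccentricity of each node (its greatest distance to any other): Cal:2, Eli:2, Farah:2, Gus:2, Kai:2, Lena:2, Rhea:2, Simone:2, Theo:2, Wiremu:1, Zane:2.
The maximum eccentricity is 2, realized for instance by the pair Cal–Eli via Cal – Wiremu – Eli. So the diameter is 2.

2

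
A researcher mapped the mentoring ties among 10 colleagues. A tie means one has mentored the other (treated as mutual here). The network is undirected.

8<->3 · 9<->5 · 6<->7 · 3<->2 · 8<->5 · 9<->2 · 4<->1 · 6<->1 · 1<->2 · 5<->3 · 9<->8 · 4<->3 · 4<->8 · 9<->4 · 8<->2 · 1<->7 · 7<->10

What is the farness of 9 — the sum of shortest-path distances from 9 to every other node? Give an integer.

Distances from 9: 1:2, 2:1, 3:2, 4:1, 5:1, 6:3, 7:3, 8:1, 10:4.
Sum = 2 + 1 + 2 + 1 + 1 + 3 + 3 + 1 + 4 = 18.

18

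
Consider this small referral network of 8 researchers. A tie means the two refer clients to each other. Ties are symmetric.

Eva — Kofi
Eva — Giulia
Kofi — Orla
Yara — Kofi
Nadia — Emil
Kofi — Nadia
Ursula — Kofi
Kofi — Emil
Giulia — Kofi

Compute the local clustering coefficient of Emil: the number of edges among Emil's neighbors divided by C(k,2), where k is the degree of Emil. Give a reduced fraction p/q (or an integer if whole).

Emil's neighbors: Kofi and Nadia (k = 2).
Possible neighbor pairs: C(2,2) = 1. Edges among them: Kofi–Nadia → e = 1.
Clustering(Emil) = 1/1.

1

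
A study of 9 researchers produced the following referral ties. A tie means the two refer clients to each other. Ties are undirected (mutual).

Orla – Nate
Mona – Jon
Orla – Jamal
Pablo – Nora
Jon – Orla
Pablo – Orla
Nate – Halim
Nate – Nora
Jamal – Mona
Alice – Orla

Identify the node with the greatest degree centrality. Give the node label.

Degrees — Alice:1, Halim:1, Jamal:2, Jon:2, Mona:2, Nate:3, Nora:2, Orla:5, Pablo:2.
The maximum is 5, attained only by Orla.

Orla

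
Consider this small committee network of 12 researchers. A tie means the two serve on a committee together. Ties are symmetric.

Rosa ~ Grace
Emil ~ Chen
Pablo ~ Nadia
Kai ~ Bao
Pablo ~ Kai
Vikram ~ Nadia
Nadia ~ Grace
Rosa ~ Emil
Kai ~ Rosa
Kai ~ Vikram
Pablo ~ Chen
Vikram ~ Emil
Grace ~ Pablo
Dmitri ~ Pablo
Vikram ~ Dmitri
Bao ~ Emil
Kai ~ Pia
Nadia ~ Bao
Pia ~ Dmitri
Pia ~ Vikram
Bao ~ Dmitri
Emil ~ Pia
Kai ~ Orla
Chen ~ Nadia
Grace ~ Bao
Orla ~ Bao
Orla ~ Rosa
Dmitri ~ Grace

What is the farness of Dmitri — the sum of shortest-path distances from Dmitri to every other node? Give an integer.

17

Distances from Dmitri: Bao:1, Chen:2, Emil:2, Grace:1, Kai:2, Nadia:2, Orla:2, Pablo:1, Pia:1, Rosa:2, Vikram:1.
Sum = 1 + 2 + 2 + 1 + 2 + 2 + 2 + 1 + 1 + 2 + 1 = 17.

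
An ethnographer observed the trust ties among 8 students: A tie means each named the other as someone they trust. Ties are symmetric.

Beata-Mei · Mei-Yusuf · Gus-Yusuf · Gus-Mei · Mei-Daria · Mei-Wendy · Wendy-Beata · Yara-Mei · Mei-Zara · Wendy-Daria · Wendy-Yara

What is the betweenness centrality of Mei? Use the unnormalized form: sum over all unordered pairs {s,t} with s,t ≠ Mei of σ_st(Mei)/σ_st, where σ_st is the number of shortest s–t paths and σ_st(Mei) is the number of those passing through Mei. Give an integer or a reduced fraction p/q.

Pairs whose geodesics pass through Mei — Wendy–Zara: 1; Wendy–Gus: 1; Wendy–Yusuf: 1; Zara–Beata: 1; Zara–Gus: 1; Zara–Yusuf: 1; Zara–Yara: 1; Zara–Daria: 1; Beata–Gus: 1; Beata–Yusuf: 1; Beata–Yara: 1/2; Beata–Daria: 1/2; Gus–Yara: 1; Gus–Daria: 1 … (+3 more pairs).
All other pairs contribute 0.
Summing the contributions gives betweenness(Mei) = 31/2.

31/2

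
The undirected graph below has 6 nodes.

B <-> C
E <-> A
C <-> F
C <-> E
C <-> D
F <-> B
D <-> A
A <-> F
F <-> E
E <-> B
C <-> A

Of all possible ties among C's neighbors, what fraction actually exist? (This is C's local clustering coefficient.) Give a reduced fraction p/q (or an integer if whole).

C's neighbors: A, B, D, E, and F (k = 5).
Possible neighbor pairs: C(5,2) = 10. Edges among them: A–D, A–E, A–F, B–E, B–F, E–F → e = 6.
Clustering(C) = 6/10 = 3/5.

3/5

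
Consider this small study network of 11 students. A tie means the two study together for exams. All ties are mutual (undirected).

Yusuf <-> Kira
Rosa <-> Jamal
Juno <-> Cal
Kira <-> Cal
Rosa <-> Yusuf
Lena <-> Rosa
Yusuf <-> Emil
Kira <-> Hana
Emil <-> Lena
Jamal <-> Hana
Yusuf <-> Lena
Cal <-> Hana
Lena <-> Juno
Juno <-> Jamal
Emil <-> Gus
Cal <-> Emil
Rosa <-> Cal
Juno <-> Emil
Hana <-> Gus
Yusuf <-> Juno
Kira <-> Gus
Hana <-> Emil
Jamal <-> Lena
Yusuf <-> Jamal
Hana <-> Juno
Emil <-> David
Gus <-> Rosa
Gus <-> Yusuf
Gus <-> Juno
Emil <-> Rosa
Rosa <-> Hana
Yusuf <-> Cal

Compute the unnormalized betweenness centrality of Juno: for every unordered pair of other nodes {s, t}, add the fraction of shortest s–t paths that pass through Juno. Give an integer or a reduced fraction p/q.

823/420

Pairs whose geodesics pass through Juno — Jamal–David: 1/5; Jamal–Cal: 1/4; Jamal–Emil: 1/5; Jamal–Gus: 1/4; Cal–Gus: 1/6; Cal–Lena: 1/4; Gus–Lena: 1/4; Yusuf–Hana: 1/7; Lena–Hana: 1/4.
All other pairs contribute 0.
Summing the contributions gives betweenness(Juno) = 823/420.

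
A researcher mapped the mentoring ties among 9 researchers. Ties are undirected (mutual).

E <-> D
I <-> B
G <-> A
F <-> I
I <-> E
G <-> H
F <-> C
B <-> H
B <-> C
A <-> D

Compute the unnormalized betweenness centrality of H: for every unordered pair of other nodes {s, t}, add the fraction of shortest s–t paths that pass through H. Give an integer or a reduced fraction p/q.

6

Pairs whose geodesics pass through H — A–B: 1; A–C: 1; G–B: 1; G–C: 1; G–F: 2/2; G–I: 1.
All other pairs contribute 0.
Summing the contributions gives betweenness(H) = 6.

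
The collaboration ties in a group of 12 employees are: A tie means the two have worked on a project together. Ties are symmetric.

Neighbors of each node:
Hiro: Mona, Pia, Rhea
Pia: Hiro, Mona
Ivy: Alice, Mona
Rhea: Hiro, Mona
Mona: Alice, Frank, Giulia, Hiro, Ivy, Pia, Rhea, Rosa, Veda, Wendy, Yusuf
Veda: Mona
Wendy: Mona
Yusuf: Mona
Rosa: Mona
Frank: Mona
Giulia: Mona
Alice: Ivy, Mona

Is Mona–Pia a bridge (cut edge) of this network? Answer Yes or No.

No

Even without that edge, Mona still reaches Pia via Mona – Hiro – Pia, so the network stays connected. Not a bridge.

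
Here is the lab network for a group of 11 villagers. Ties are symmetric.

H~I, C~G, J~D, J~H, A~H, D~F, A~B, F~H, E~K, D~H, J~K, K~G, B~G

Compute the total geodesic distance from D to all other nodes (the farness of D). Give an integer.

Distances from D: A:2, B:3, C:4, E:3, F:1, G:3, H:1, I:2, J:1, K:2.
Sum = 2 + 3 + 4 + 3 + 1 + 3 + 1 + 2 + 1 + 2 = 22.

22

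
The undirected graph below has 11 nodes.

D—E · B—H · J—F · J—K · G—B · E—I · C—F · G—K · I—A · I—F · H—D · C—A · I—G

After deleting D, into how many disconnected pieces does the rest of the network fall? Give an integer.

D's neighbors (E and H) remain reachable from one another through other ties, so the rest of the network stays in one piece.

1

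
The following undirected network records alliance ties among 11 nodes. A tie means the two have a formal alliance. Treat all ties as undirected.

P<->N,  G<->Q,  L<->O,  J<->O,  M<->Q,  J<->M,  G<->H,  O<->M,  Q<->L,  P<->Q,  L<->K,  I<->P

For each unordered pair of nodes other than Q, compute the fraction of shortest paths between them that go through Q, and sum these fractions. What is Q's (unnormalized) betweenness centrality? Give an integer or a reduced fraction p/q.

32

Pairs whose geodesics pass through Q — M–K: 1/2; M–I: 1; M–L: 1/2; M–N: 1; M–P: 1; M–G: 1; M–H: 1; K–I: 1; K–N: 1; K–P: 1; K–G: 1; K–H: 1; J–I: 1; J–N: 1 … (+19 more pairs).
All other pairs contribute 0.
Summing the contributions gives betweenness(Q) = 32.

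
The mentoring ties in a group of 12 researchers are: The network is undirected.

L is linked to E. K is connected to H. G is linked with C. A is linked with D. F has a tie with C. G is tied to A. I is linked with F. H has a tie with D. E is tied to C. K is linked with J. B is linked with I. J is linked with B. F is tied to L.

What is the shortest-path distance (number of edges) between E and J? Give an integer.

5

One shortest route is E – L – F – I – B – J, which uses 5 edges, and at distance 4 from E we only reach {B, D}, which does not include J. So d(E,J) = 5.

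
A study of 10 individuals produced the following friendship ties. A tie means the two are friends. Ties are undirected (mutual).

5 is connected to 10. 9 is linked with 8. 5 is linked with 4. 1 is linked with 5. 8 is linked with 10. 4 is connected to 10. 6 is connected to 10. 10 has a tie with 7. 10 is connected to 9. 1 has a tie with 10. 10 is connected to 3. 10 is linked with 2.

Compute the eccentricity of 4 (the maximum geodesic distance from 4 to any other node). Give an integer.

Distances from 4: 1:2, 2:2, 3:2, 5:1, 6:2, 7:2, 8:2, 9:2, 10:1.
The largest is 2 (to 8, 7, 6, 2, 3, 1, and 9), so the eccentricity of 4 is 2.

2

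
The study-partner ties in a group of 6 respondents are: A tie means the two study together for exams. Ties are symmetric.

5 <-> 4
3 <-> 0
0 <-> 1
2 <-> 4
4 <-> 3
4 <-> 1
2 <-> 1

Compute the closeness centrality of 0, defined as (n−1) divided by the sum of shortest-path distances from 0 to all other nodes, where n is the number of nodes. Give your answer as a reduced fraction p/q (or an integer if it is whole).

Distances from 0: 1:1, 2:2, 3:1, 4:2, 5:3. Sum = 9.
n = 6, so closeness = 5/9.

5/9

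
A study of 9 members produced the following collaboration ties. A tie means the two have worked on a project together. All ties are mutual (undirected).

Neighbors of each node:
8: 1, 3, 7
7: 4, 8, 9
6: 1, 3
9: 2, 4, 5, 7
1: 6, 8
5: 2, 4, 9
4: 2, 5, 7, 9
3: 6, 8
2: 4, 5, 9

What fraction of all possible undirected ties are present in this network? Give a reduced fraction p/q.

13/36

There are 13 edges and 9 nodes, so the maximum possible is C(9,2) = 36.
Density = 13/36.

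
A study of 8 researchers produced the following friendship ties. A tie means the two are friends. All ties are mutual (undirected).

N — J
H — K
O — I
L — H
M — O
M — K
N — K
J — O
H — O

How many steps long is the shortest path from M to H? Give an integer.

2

One shortest route is M – K – H, which uses 2 edges, and M and H are not directly tied, so nothing shorter exists. So d(M,H) = 2.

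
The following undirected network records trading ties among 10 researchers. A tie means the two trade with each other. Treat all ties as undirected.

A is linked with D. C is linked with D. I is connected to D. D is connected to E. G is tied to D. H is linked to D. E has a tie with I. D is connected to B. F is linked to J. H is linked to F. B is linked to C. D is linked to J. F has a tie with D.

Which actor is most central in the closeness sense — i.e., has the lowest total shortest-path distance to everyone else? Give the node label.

Farness (sum of distances to all others) for each node — A:17, B:16, C:16, D:9, E:16, F:15, G:17, H:16, I:16, J:16.
The smallest farness is 9, for D, so D has the highest closeness.

D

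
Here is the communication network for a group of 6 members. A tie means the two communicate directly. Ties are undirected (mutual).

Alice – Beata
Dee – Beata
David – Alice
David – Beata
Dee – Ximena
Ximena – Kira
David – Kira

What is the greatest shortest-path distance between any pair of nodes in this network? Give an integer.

3

Eccentricity of each node (its greatest distance to any other): Alice:3, Beata:2, David:2, Dee:2, Kira:2, Ximena:3.
The maximum eccentricity is 3, realized for instance by the pair Alice–Ximena via Alice – David – Kira – Ximena. So the diameter is 3.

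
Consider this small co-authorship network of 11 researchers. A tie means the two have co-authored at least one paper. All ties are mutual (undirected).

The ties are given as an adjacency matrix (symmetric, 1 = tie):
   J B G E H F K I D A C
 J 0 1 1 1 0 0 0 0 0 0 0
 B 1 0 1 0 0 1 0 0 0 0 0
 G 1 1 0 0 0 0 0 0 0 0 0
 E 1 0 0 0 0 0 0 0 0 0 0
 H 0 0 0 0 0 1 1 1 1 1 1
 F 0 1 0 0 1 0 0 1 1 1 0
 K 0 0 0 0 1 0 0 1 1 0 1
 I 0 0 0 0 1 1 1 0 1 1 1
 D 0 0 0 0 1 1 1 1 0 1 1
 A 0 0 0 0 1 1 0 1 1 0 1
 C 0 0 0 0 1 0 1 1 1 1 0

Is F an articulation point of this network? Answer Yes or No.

Yes

Removing F leaves {B, E, G, and J} with no path to {A, C, D, H, I, and K}, so the network splits into 2 components. F is a cut vertex.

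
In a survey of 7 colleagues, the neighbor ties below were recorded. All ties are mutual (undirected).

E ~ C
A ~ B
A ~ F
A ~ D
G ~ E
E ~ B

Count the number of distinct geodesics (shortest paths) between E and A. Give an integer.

1

The shortest distance is 2, and the only length-2 path is E–B–A. So there is exactly 1 shortest path.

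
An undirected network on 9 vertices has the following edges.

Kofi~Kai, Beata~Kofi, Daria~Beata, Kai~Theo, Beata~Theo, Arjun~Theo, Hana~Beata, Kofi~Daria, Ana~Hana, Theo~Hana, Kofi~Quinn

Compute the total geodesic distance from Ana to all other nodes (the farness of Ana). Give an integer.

21

Distances from Ana: Arjun:3, Beata:2, Daria:3, Hana:1, Kai:3, Kofi:3, Quinn:4, Theo:2.
Sum = 3 + 2 + 3 + 1 + 3 + 3 + 4 + 2 = 21.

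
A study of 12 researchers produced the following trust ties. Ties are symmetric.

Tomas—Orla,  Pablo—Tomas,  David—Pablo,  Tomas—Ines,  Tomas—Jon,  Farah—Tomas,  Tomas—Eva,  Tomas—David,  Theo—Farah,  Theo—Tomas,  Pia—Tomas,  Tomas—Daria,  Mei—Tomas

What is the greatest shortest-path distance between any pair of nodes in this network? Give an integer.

Eccentricity of each node (its greatest distance to any other): Daria:2, David:2, Eva:2, Farah:2, Ines:2, Jon:2, Mei:2, Orla:2, Pablo:2, Pia:2, Theo:2, Tomas:1.
The maximum eccentricity is 2, realized for instance by the pair Orla–Pia via Orla – Tomas – Pia. So the diameter is 2.

2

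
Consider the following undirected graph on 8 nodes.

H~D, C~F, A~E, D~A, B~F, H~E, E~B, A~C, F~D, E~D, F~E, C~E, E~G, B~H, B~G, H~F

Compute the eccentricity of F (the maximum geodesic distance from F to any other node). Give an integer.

Distances from F: A:2, B:1, C:1, D:1, E:1, G:2, H:1.
The largest is 2 (to A and G), so the eccentricity of F is 2.

2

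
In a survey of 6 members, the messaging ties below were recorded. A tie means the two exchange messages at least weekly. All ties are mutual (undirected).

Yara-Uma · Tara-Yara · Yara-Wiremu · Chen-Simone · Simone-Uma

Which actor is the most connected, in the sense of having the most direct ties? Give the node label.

Yara

Degrees — Chen:1, Simone:2, Tara:1, Uma:2, Wiremu:1, Yara:3.
The maximum is 3, attained only by Yara.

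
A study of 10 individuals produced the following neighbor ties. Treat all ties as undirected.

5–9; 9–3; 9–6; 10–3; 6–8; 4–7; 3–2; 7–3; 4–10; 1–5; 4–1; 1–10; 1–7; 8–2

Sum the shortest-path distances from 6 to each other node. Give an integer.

21

Distances from 6: 1:3, 2:2, 3:2, 4:4, 5:2, 7:3, 8:1, 9:1, 10:3.
Sum = 3 + 2 + 2 + 4 + 2 + 3 + 1 + 1 + 3 = 21.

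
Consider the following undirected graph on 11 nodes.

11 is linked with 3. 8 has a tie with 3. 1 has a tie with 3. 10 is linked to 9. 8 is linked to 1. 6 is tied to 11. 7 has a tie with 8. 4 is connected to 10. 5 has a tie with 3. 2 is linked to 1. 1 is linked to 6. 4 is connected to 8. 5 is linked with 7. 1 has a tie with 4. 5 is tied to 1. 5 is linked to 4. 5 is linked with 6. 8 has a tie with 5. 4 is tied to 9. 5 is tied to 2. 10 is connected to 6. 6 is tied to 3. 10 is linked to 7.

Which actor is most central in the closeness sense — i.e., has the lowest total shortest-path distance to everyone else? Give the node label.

5

Farness (sum of distances to all others) for each node — 1:14, 2:21, 3:16, 4:16, 5:13, 6:15, 7:18, 8:15, 9:21, 10:17, 11:22.
The smallest farness is 13, for 5, so 5 has the highest closeness.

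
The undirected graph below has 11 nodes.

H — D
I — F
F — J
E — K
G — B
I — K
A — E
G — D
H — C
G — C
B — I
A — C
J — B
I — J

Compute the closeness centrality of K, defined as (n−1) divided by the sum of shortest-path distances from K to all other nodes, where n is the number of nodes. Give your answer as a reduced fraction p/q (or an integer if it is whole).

Distances from K: A:2, B:2, C:3, D:4, E:1, F:2, G:3, H:4, I:1, J:2. Sum = 24.
n = 11, so closeness = 10/24 = 5/12.

5/12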